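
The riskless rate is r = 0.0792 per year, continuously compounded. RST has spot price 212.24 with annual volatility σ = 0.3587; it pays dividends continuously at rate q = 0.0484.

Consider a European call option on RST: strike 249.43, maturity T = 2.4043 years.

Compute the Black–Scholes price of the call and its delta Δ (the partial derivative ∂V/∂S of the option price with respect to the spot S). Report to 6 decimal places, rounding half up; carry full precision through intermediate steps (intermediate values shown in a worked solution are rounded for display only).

σ√T = 0.3587·√2.4043 = 0.556193
d₁ = (ln(S/K) + (r−q+σ²/2)T) / (σ√T) = (ln(212.24/249.43) + (0.0792−0.0484+0.3587²/2)·2.4043) / 0.556193 = (-0.161461 + 0.228728) / 0.556193 = 0.120942
d₂ = d₁ − σ√T = 0.120942 − 0.556193 = -0.435251
e^{−rT} = 0.826611
e^{−qT} = 0.890147
N(d₁) = 0.548132,  N(d₂) = 0.331690
Call price V = S·e^{−qT}·N(d₁) − K·e^{−rT}·N(d₂) = 103.555715 − 68.388434 = 35.167281
Δ = e^{−qT}·N(d₁) = 0.487918

price = 35.167281
Δ = 0.487918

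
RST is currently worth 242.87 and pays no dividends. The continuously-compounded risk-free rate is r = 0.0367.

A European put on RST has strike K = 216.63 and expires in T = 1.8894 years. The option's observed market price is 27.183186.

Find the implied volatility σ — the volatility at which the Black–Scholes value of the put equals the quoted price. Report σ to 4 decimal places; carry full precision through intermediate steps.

sigma = 0.3708

At σ = 0.3708 the Black–Scholes value reproduces the quote:
σ√T = 0.3708·√1.8894 = 0.509685
d₁ = (ln(S/K) + (r+σ²/2)T) / (σ√T) = (ln(242.87/216.63) + (0.0367+0.3708²/2)·1.8894) / 0.509685 = (0.114335 + 0.199230) / 0.509685 = 0.615215
d₂ = d₁ − σ√T = 0.615215 − 0.509685 = 0.105530
e^{−rT} = 0.933008
N(−d₁) = 0.269206,  N(−d₂) = 0.457978
V = K·e^{−rT}·N(−d₂) − S·N(−d₁) = 92.565332 − 65.382146 = 27.183186 (equal to the quote); since ∂V/∂σ > 0 for all σ, the implied volatility is unique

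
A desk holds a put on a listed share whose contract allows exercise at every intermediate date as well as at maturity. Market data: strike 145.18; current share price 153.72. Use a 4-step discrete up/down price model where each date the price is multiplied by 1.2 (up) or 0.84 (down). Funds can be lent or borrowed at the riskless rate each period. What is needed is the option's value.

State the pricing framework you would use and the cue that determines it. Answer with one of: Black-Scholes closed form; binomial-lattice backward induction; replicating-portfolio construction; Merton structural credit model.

Key observation: early exercise of the strike-145.18 put must be checked at each of the 4 dates (spot 153.72), which forces a node-by-node comparison of intrinsic and continuation value backward from expiry.

framework: binomial-lattice backward induction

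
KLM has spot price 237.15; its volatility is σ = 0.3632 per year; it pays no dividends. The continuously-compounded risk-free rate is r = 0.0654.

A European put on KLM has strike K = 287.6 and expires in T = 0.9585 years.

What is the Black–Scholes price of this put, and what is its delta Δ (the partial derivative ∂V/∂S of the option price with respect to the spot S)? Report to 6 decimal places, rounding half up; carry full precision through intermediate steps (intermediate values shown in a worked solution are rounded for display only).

price = 54.622740
Δ = -0.574696

σ√T = 0.3632·√0.9585 = 0.355584
d₁ = (ln(S/K) + (r+σ²/2)T) / (σ√T) = (ln(237.15/287.6) + (0.0654+0.3632²/2)·0.9585) / 0.355584 = (-0.192878 + 0.125906) / 0.355584 = -0.188344
d₂ = d₁ − σ√T = -0.188344 − 0.355584 = -0.543927
e^{−rT} = 0.939238
N(−d₁) = 0.574696,  N(−d₂) = 0.706754
Put price V = K·e^{−rT}·N(−d₂) − S·N(−d₁) = 190.911992 − 136.289252 = 54.622740
Δ = −N(−d₁) = -0.574696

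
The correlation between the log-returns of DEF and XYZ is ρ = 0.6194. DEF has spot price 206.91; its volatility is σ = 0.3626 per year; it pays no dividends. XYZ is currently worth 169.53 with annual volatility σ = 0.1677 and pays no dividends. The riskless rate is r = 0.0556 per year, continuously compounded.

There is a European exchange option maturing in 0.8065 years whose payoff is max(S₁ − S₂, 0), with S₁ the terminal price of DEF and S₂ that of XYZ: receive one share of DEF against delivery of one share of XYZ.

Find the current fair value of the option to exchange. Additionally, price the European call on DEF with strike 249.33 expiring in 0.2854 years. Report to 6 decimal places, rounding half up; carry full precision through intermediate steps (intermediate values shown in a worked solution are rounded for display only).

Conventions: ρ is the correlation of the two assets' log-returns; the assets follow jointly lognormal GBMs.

exchange price = 43.597055
price(DEF call K=249.33) = 4.527131

σ_eff = √(σ₁² + σ₂² − 2ρσ₁σ₂) = √(0.3626² + 0.1677² − 2·0.6194·0.3626·0.1677) = 0.290298
d₁ = (ln(S₁/S₂) + (q₂ − q₁ + σ_eff²/2)T) / (σ_eff√T) = (ln(206.91/169.53) + (0.0 − 0.0 + 0.042137)·0.8065) / 0.260703 = 0.894646
d₂ = d₁ − σ_eff√T = 0.894646 − 0.260703 = 0.633942
N(d₁) = 0.814512,  N(d₂) = 0.736941
V = S₁·e^{−q₁T}·N(d₁) − S₂·e^{−q₂T}·N(d₂) = 168.530625 − 124.933571 = 43.597055
[vanilla: DEF call K=249.33]
σ√T = 0.3626·√0.2854 = 0.193711
d₁ = (ln(S/K) + (r+σ²/2)T) / (σ√T) = (ln(206.91/249.33) + (0.0556+0.3626²/2)·0.2854) / 0.193711 = (-0.186493 + 0.034630) / 0.193711 = -0.783967
d₂ = d₁ − σ√T = -0.783967 − 0.193711 = -0.977678
e^{−rT} = 0.984257
N(d₁) = 0.216530,  N(d₂) = 0.164117
price = S·N(d₁) − K·e^{−rT}·N(d₂) = 44.802187 − 40.275057 = 4.527131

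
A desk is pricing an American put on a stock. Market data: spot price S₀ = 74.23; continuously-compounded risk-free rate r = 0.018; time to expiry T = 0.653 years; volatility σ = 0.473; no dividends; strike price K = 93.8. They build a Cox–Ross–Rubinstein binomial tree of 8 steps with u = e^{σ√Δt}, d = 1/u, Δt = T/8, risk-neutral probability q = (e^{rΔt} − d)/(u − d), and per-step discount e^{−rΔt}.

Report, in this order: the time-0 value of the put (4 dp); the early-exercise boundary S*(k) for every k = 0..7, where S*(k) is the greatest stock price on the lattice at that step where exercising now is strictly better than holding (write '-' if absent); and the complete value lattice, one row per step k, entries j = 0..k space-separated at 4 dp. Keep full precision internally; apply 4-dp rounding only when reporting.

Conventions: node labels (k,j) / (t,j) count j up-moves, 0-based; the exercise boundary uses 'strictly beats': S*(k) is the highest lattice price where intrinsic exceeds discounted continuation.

Δt=0.08163  u=1.14469  d=0.87360  q=0.47169  discount=0.99853
step 8 (expiry): payoffs max(K−S,0) = 68.6193 60.8052 50.5662 37.1498 19.5700 0.0000 0.0000 0.0000 0.0000
step 7: (k=7,j=0): S=28.8241, K−S=64.9759, hold=64.8382 ⇒ V=64.9759 exercise | (k=7,j=1): S=37.7689, K−S=56.0311, hold=55.8934 ⇒ V=56.0311 exercise | (k=7,j=2): S=49.4894, K−S=44.3106, hold=44.1729 ⇒ V=44.3106 exercise | (k=7,j=3): S=64.8471, K−S=28.9529, hold=28.8152 ⇒ V=28.9529 exercise | (k=7,j=4): S=84.9706, K−S=8.8294, hold=10.3238 ⇒ V=10.3238 continue | (k=7,j=5): S=111.3388, K−S=0.0000, hold=0.0000 ⇒ V=0.0000 continue | (k=7,j=6): S=145.8897, K−S=0.0000, hold=0.0000 ⇒ V=0.0000 continue | (k=7,j=7): S=191.1625, K−S=0.0000, hold=0.0000 ⇒ V=0.0000 continue  boundary S*=64.8471
step 6: (k=6,j=0): S=32.9948, K−S=60.8052, hold=60.6675 ⇒ V=60.8052 exercise | (k=6,j=1): S=43.2338, K−S=50.5662, hold=50.4285 ⇒ V=50.5662 exercise | (k=6,j=2): S=56.6502, K−S=37.1498, hold=37.0121 ⇒ V=37.1498 exercise | (k=6,j=3): S=74.2300, K−S=19.5700, hold=20.1361 ⇒ V=20.1361 continue | (k=6,j=4): S=97.2652, K−S=0.0000, hold=5.4462 ⇒ V=5.4462 continue | (k=6,j=5): S=127.4488, K−S=0.0000, hold=0.0000 ⇒ V=0.0000 continue | (k=6,j=6): S=166.9989, K−S=0.0000, hold=0.0000 ⇒ V=0.0000 continue  boundary S*=56.6502
step 5: (k=5,j=0): S=37.7689, K−S=56.0311, hold=55.8934 ⇒ V=56.0311 exercise | (k=5,j=1): S=49.4894, K−S=44.3106, hold=44.1729 ⇒ V=44.3106 exercise | (k=5,j=2): S=64.8471, K−S=28.9529, hold=29.0819 ⇒ V=29.0819 continue | (k=5,j=3): S=84.9706, K−S=8.8294, hold=13.1876 ⇒ V=13.1876 continue | (k=5,j=4): S=111.3388, K−S=0.0000, hold=2.8730 ⇒ V=2.8730 continue | (k=5,j=5): S=145.8897, K−S=0.0000, hold=0.0000 ⇒ V=0.0000 continue  boundary S*=49.4894
step 4: (k=4,j=0): S=43.2338, K−S=50.5662, hold=50.4285 ⇒ V=50.5662 exercise | (k=4,j=1): S=56.6502, K−S=37.1498, hold=37.0728 ⇒ V=37.1498 exercise | (k=4,j=2): S=74.2300, K−S=19.5700, hold=21.5530 ⇒ V=21.5530 continue | (k=4,j=3): S=97.2652, K−S=0.0000, hold=8.3101 ⇒ V=8.3101 continue | (k=4,j=4): S=127.4488, K−S=0.0000, hold=1.5156 ⇒ V=1.5156 continue  boundary S*=56.6502
step 3: (k=3,j=0): S=49.4894, K−S=44.3106, hold=44.1729 ⇒ V=44.3106 exercise | (k=3,j=1): S=64.8471, K−S=28.9529, hold=29.7492 ⇒ V=29.7492 continue | (k=3,j=2): S=84.9706, K−S=8.8294, hold=15.2840 ⇒ V=15.2840 continue | (k=3,j=3): S=111.3388, K−S=0.0000, hold=5.0977 ⇒ V=5.0977 continue  boundary S*=49.4894
step 2: (k=2,j=0): S=56.6502, K−S=37.1498, hold=37.3871 ⇒ V=37.3871 continue | (k=2,j=1): S=74.2300, K−S=19.5700, hold=22.8924 ⇒ V=22.8924 continue | (k=2,j=2): S=97.2652, K−S=0.0000, hold=10.4638 ⇒ V=10.4638 continue  boundary S*=-
step 1: (k=1,j=0): S=64.8471, K−S=28.9529, hold=30.5053 ⇒ V=30.5053 continue | (k=1,j=1): S=84.9706, K−S=8.8294, hold=17.0050 ⇒ V=17.0050 continue  boundary S*=-
step 0: (k=0,j=0): S=74.2300, K−S=19.5700, hold=24.1019 ⇒ V=24.1019 continue  boundary S*=-

price = 24.1019
boundary = - - - 49.4894 56.6502 49.4894 56.6502 64.8471
tree:
24.1019
30.5053 17.0050
37.3871 22.8924 10.4638
44.3106 29.7492 15.2840 5.0977
50.5662 37.1498 21.5530 8.3101 1.5156
56.0311 44.3106 29.0819 13.1876 2.8730 0.0000
60.8052 50.5662 37.1498 20.1361 5.4462 0.0000 0.0000
64.9759 56.0311 44.3106 28.9529 10.3238 0.0000 0.0000 0.0000
68.6193 60.8052 50.5662 37.1498 19.5700 0.0000 0.0000 0.0000 0.0000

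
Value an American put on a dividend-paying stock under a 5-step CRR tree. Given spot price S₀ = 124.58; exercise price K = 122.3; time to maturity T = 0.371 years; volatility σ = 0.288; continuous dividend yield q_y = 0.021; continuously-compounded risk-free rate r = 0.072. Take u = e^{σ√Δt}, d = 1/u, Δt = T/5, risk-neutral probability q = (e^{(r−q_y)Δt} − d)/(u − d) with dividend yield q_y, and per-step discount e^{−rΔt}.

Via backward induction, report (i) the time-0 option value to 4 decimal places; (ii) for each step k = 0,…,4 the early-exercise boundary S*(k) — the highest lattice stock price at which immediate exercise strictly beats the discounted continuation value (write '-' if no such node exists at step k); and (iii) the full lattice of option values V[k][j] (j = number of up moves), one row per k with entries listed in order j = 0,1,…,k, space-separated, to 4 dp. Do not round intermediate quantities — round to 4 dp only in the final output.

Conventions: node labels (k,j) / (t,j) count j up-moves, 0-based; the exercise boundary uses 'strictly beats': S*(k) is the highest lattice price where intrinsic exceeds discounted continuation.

price = 6.9910
boundary = - - - 98.4548 106.4896
tree:
6.9910
10.9521 3.1754
16.5454 5.5756 0.8522
23.8452 9.5526 1.7292 0.0000
31.2738 15.8104 3.5088 0.0000 0.0000
38.1419 23.8452 7.1198 0.0000 0.0000 0.0000

params: Δt=0.07420 u=1.08161 d=0.92455 q=0.50454 e^(-rΔt)=0.99467
t_5 payoffs: 38.1419 23.8452 7.1198 0.0000 0.0000 0.0000
t_4: node(4,0) S=91.0262 payoff=31.2738 vs cont=30.7639 → 31.2738 [stop]  node(4,1) S=106.4896 payoff=15.8104 vs cont=15.3245 → 15.8104 [stop]  node(4,2) S=124.5800 payoff=0.0000 vs cont=3.5088 → 3.5088 [wait]  node(4,3) S=145.7436 payoff=0.0000 vs cont=0.0000 → 0.0000 [wait]  node(4,4) S=170.5024 payoff=0.0000 vs cont=0.0000 → 0.0000 [wait]  ⇒ S*(4)=106.4896
t_3: node(3,0) S=98.4548 payoff=23.8452 vs cont=23.3469 → 23.8452 [stop]  node(3,1) S=115.1802 payoff=7.1198 vs cont=9.5526 → 9.5526 [wait]  node(3,2) S=134.7469 payoff=0.0000 vs cont=1.7292 → 1.7292 [wait]  node(3,3) S=157.6376 payoff=0.0000 vs cont=0.0000 → 0.0000 [wait]  ⇒ S*(3)=98.4548
t_2: node(2,0) S=106.4896 payoff=15.8104 vs cont=16.5454 → 16.5454 [wait]  node(2,1) S=124.5800 payoff=0.0000 vs cont=5.5756 → 5.5756 [wait]  node(2,2) S=145.7436 payoff=0.0000 vs cont=0.8522 → 0.8522 [wait]  ⇒ S*(2)=-
t_1: node(1,0) S=115.1802 payoff=7.1198 vs cont=10.9521 → 10.9521 [wait]  node(1,1) S=134.7469 payoff=0.0000 vs cont=3.1754 → 3.1754 [wait]  ⇒ S*(1)=-
t_0: node(0,0) S=124.5800 payoff=0.0000 vs cont=6.9910 → 6.9910 [wait]  ⇒ S*(0)=-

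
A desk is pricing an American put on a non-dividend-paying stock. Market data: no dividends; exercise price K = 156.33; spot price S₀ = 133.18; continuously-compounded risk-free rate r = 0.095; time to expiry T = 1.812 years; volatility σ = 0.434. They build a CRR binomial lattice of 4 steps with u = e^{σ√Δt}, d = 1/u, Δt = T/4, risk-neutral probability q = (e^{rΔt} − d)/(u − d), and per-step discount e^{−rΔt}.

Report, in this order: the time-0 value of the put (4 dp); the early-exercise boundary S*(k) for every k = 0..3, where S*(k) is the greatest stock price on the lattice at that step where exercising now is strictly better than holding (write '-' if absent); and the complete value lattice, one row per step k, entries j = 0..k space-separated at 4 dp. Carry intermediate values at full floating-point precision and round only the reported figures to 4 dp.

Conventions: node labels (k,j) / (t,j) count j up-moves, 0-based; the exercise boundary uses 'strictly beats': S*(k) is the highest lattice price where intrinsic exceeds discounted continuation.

Δt=0.45300, u=1.33924, d=0.74669, q=0.50170, disc=e^(-rΔt)=0.95788
k=4 terminal: V=max(K-S,0) → 114.9300 82.0760 23.1500 0.0000 0.0000
k=3: j=0 S=55.4447 intr=100.8853 cont=94.3003 V=100.8853[EX]; j=1 S=99.4442 intr=56.8858 cont=50.3008 V=56.8858[EX]; j=2 S=178.3604 intr=0.0000 cont=11.0497 V=11.0497[hold]; j=3 S=319.9025 intr=0.0000 cont=0.0000 V=0.0000[hold]  S*(3)=99.4442
k=2: j=0 S=74.2540 intr=82.0760 cont=75.4910 V=82.0760[EX]; j=1 S=133.1800 intr=23.1500 cont=32.4623 V=32.4623[hold]; j=2 S=238.8681 intr=0.0000 cont=5.2741 V=5.2741[hold]  S*(2)=74.2540
k=1: j=0 S=99.4442 intr=56.8858 cont=54.7760 V=56.8858[EX]; j=1 S=178.3604 intr=0.0000 cont=18.0292 V=18.0292[hold]  S*(1)=99.4442
k=0: j=0 S=133.1800 intr=23.1500 cont=35.8164 V=35.8164[hold]  S*(0)=-

price = 35.8164
boundary = - 99.4442 74.2540 99.4442
tree:
35.8164
56.8858 18.0292
82.0760 32.4623 5.2741
100.8853 56.8858 11.0497 0.0000
114.9300 82.0760 23.1500 0.0000 0.0000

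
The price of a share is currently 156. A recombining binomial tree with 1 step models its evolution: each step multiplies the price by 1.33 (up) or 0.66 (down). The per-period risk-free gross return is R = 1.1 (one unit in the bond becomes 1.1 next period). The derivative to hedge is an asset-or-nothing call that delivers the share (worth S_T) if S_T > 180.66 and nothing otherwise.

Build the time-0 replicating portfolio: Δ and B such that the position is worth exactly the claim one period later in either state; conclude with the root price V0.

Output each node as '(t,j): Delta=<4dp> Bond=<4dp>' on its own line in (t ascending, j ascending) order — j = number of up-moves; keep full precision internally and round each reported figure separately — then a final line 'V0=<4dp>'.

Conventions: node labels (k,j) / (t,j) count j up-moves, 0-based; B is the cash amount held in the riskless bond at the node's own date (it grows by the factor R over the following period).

(0,0): Delta=1.9851 Bond=-185.8030
V0=123.8687

Since d<R<u, set p* = (R−d)/(u−d) = 0.6567; price each node as the discounted p*-expectation of its children.
Expiry values: V(1,0)=0.0000, V(1,1)=207.4800
Node (0,0) S=156.0000: V=(p*·207.4800+(1−p*)·0.0000)/1.1=123.8687; Δ=(207.4800−0.0000)/(207.4800−102.9600)=1.9851; B=V−Δ·S=-185.8030
As a check, the time-0 holding Δ(0,0)·S0 + B(0,0) comes to 123.8687 — exactly V0.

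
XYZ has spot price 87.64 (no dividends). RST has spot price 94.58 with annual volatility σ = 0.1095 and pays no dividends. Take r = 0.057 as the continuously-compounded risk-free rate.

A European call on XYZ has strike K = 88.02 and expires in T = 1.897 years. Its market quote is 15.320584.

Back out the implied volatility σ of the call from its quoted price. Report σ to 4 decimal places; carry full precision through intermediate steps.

sigma = 0.2291

At σ = 0.2291 the Black–Scholes value reproduces the quote:
σ√T = 0.2291·√1.897 = 0.315543
d₁ = (ln(S/K) + (r+σ²/2)T) / (σ√T) = (ln(87.64/88.02) + (0.057+0.2291²/2)·1.897) / 0.315543 = (-0.004327 + 0.157913) / 0.315543 = 0.486736
d₂ = d₁ − σ√T = 0.486736 − 0.315543 = 0.171193
e^{−rT} = 0.897512
N(d₁) = 0.686777,  N(d₂) = 0.567964
V = S·N(d₁) − K·e^{−rT}·N(d₂) = 60.189160 − 44.868575 = 15.320584 (the quoted price), and the Black–Scholes price is strictly increasing in σ, so σ is unique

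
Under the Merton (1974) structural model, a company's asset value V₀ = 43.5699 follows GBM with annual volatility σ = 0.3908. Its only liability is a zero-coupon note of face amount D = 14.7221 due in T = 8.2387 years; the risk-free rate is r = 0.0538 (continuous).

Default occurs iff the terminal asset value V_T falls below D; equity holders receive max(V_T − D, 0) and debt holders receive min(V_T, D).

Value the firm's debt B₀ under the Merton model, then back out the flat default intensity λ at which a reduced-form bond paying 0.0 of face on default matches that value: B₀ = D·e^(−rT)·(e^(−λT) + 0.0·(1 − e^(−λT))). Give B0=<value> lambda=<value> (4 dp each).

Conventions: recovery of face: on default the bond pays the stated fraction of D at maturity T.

B0=8.6390 lambda=0.0109

Apply the equity-as-call identities (strike 14.7221, horizon 8.2387 years):
d₁ = [ln(V₀/D) + (r + σ²/2)T] / (σ√T)
   = [ln(43.5699/14.7221) + (0.0538 + 0.5·0.3908²)·8.2387] / (0.3908·√8.2387)
   = [1.085017 + 1.072368] / 1.121719 = 1.923286
d₂ = d₁ − σ√T = 1.923286 − 1.121719 = 0.801567
N(d₁) = 0.972778,  N(d₂) = 0.788598,  e^(−rT) = 0.641952
E₀ = V₀·N(d₁) − D·e^(−rT)·N(d₂)
   = 43.5699·0.972778 − 14.7221·0.641952·0.788598 = 34.930889
B₀ = V₀ − E₀ = 43.5699 − 34.930889 = 8.639011
e^(−λT) = (B₀·e^(rT)/D − 0)/(1 − 0) = (8.6390·1.557749/14.7221 − 0)/1 = 0.91409491
λ = −ln(0.91409491)/8.2387 = 0.010902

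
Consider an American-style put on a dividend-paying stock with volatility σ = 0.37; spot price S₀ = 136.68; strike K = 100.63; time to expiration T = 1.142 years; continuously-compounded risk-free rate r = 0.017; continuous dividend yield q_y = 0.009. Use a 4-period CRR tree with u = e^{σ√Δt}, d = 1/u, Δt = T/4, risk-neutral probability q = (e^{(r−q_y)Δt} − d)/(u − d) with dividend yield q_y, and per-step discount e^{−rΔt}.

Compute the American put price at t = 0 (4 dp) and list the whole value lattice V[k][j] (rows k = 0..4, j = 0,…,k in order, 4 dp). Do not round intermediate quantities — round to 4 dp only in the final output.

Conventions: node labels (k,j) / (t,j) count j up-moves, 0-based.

price = 5.8237
tree:
5.8237
9.6256 1.3590
15.6858 2.5125 0.0000
25.0989 4.6452 0.0000 0.0000
38.6479 8.5881 0.0000 0.0000 0.0000

Δt=0.28550, u=1.21860, d=0.82062, q=0.45648, disc=e^(-rΔt)=0.99516
k=4 terminal: V=max(K-S,0) → 38.6479 8.5881 0.0000 0.0000 0.0000
k=3: j=0 S=75.5311 intr=25.0989 cont=24.8055 V=25.0989[EX]; j=1 S=112.1619 intr=0.0000 cont=4.6452 V=4.6452[hold]; j=2 S=166.5577 intr=0.0000 cont=0.0000 V=0.0000[hold]; j=3 S=247.3340 intr=0.0000 cont=0.0000 V=0.0000[hold]
k=2: j=0 S=92.0419 intr=8.5881 cont=15.6858 V=15.6858[hold]; j=1 S=136.6800 intr=0.0000 cont=2.5125 V=2.5125[hold]; j=2 S=202.9665 intr=0.0000 cont=0.0000 V=0.0000[hold]
k=1: j=0 S=112.1619 intr=0.0000 cont=9.6256 V=9.6256[hold]; j=1 S=166.5577 intr=0.0000 cont=1.3590 V=1.3590[hold]
k=0: j=0 S=136.6800 intr=0.0000 cont=5.8237 V=5.8237[hold]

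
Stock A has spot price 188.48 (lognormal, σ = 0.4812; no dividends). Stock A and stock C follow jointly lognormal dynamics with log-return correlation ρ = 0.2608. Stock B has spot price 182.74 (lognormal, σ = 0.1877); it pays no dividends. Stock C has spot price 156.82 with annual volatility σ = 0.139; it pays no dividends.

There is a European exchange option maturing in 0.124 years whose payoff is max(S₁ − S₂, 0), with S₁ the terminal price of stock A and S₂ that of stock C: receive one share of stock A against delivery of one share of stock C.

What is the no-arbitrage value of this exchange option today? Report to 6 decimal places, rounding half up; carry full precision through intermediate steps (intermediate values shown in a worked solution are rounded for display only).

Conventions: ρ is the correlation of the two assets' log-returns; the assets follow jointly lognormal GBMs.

σ_eff = √(σ₁² + σ₂² − 2ρσ₁σ₂) = √(0.4812² + 0.139² − 2·0.2608·0.4812·0.139) = 0.464743
d₁ = (ln(S₁/S₂) + (q₂ − q₁ + σ_eff²/2)T) / (σ_eff√T) = (ln(188.48/156.82) + (0.0 − 0.0 + 0.107993)·0.124) / 0.163653 = 1.205504
d₂ = d₁ − σ_eff√T = 1.205504 − 0.163653 = 1.041851
N(d₁) = 0.885996,  N(d₂) = 0.851260
V = S₁·e^{−q₁T}·N(d₁) − S₂·e^{−q₂T}·N(d₂) = 166.992467 − 133.494550 = 33.497917
Key observation: the rate r is irrelevant here: denominating values in stock C turns the exchange into a ratio option on S₁/S₂, and discounting at r drops out.

exchange price = 33.497917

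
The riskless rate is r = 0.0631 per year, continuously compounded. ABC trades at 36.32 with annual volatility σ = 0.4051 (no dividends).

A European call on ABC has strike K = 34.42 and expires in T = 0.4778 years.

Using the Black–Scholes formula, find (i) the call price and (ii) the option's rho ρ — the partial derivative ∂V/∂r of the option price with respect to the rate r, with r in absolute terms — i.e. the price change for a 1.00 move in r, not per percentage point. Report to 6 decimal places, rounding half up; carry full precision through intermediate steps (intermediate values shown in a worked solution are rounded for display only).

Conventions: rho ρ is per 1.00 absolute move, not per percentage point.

price = 5.514154
ρ = 8.990101

σ√T = 0.4051·√0.4778 = 0.280018
d₁ = (ln(S/K) + (r+σ²/2)T) / (σ√T) = (ln(36.32/34.42) + (0.0631+0.4051²/2)·0.4778) / 0.280018 = (0.053731 + 0.069354) / 0.280018 = 0.439561
d₂ = d₁ − σ√T = 0.439561 − 0.280018 = 0.159544
e^{−rT} = 0.970301
N(d₁) = 0.669873,  N(d₂) = 0.563380
Call price V = S·N(d₁) − K·e^{−rT}·N(d₂) = 24.329770 − 18.815616 = 5.514154
ρ = K·T·e^{−rT}·N(d₂) = 8.990101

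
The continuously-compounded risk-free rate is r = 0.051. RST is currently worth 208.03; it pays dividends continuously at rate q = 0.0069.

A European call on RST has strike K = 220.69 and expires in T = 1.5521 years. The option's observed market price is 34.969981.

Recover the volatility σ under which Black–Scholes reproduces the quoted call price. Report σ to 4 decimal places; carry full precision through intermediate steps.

sigma = 0.3364

At σ = 0.3364 the Black–Scholes value reproduces the quote:
σ√T = 0.3364·√1.5521 = 0.419098
d₁ = (ln(S/K) + (r−q+σ²/2)T) / (σ√T) = (ln(208.03/220.69) + (0.051−0.0069+0.3364²/2)·1.5521) / 0.419098 = (-0.059077 + 0.156269) / 0.419098 = 0.231909
d₂ = d₁ − σ√T = 0.231909 − 0.419098 = -0.187189
e^{−rT} = 0.923895
e^{−qT} = 0.989348
N(d₁) = 0.591696,  N(d₂) = 0.425756
V = S·e^{−qT}·N(d₁) − K·e^{−rT}·N(d₂) = 121.779230 − 86.809249 = 34.969981 (matching the quote); vega is positive throughout, so no other σ reproduces this price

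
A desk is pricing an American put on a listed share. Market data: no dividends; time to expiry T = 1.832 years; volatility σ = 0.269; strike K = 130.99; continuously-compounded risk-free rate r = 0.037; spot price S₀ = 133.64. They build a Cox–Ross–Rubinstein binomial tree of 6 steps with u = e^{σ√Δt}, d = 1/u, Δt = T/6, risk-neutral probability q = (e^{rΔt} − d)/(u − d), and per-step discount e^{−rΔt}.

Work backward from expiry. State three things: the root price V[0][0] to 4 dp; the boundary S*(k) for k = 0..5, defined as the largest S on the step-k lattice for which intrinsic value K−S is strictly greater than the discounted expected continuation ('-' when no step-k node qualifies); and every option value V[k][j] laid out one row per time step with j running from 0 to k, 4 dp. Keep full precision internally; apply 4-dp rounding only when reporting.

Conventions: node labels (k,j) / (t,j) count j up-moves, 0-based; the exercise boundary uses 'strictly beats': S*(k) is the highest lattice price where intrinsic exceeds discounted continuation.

price = 13.9147
boundary = - - - 85.5607 99.2724 115.1814
tree:
13.9147
21.5430 6.6320
32.0814 11.5346 1.8990
45.4293 19.5136 3.8486 0.0000
57.2471 31.7176 7.8001 0.0000 0.0000
67.4326 45.4293 15.8086 0.0000 0.0000 0.0000
76.2113 57.2471 31.7176 0.0000 0.0000 0.0000 0.0000

params: Δt=0.30533 u=1.16026 d=0.86188 q=0.50099 e^(-rΔt)=0.98877
t_6 payoffs: 76.2113 57.2471 31.7176 0.0000 0.0000 0.0000 0.0000
t_5: node(5,0) S=63.5574 payoff=67.4326 vs cont=65.9611 → 67.4326 [stop]  node(5,1) S=85.5607 payoff=45.4293 vs cont=43.9578 → 45.4293 [stop]  node(5,2) S=115.1814 payoff=15.8086 vs cont=15.6498 → 15.8086 [stop]  node(5,3) S=155.0567 payoff=0.0000 vs cont=0.0000 → 0.0000 [wait]  node(5,4) S=208.7366 payoff=0.0000 vs cont=0.0000 → 0.0000 [wait]  node(5,5) S=281.0004 payoff=0.0000 vs cont=0.0000 → 0.0000 [wait]  ⇒ S*(5)=115.1814
t_4: node(4,0) S=73.7429 payoff=57.2471 vs cont=55.7756 → 57.2471 [stop]  node(4,1) S=99.2724 payoff=31.7176 vs cont=30.2461 → 31.7176 [stop]  node(4,2) S=133.6400 payoff=0.0000 vs cont=7.8001 → 7.8001 [wait]  node(4,3) S=179.9056 payoff=0.0000 vs cont=0.0000 → 0.0000 [wait]  node(4,4) S=242.1881 payoff=0.0000 vs cont=0.0000 → 0.0000 [wait]  ⇒ S*(4)=99.2724
t_3: node(3,0) S=85.5607 payoff=45.4293 vs cont=43.9578 → 45.4293 [stop]  node(3,1) S=115.1814 payoff=15.8086 vs cont=19.5136 → 19.5136 [wait]  node(3,2) S=155.0567 payoff=0.0000 vs cont=3.8486 → 3.8486 [wait]  node(3,3) S=208.7366 payoff=0.0000 vs cont=0.0000 → 0.0000 [wait]  ⇒ S*(3)=85.5607
t_2: node(2,0) S=99.2724 payoff=31.7176 vs cont=32.0814 → 32.0814 [wait]  node(2,1) S=133.6400 payoff=0.0000 vs cont=11.5346 → 11.5346 [wait]  node(2,2) S=179.9056 payoff=0.0000 vs cont=1.8990 → 1.8990 [wait]  ⇒ S*(2)=-
t_1: node(1,0) S=115.1814 payoff=15.8086 vs cont=21.5430 → 21.5430 [wait]  node(1,1) S=155.0567 payoff=0.0000 vs cont=6.6320 → 6.6320 [wait]  ⇒ S*(1)=-
t_0: node(0,0) S=133.6400 payoff=0.0000 vs cont=13.9147 → 13.9147 [wait]  ⇒ S*(0)=-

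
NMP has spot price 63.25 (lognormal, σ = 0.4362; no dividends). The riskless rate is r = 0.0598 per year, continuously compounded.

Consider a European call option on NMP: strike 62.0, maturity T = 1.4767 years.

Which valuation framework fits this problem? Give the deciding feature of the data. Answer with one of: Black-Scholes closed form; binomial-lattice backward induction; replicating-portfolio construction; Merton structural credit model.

Key observation: a European-exercise option on NMP struck at 62.0 — a GBM underlying with constant parameters — admits an analytic price: the data contain no early exercise, no discrete tree, no debt structure.

framework: Black-Scholes closed form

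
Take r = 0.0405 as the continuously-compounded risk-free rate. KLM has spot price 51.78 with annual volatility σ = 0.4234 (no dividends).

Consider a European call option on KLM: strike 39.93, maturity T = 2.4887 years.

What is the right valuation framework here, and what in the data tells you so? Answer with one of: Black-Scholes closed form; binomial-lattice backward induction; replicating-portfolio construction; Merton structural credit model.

Key observation: a European claim on KLM (strike 39.93) — a lognormal (GBM) underlying with constant rate and volatility — has an exact closed-form value; no lattice or capital structure is involved.

framework: Black-Scholes closed form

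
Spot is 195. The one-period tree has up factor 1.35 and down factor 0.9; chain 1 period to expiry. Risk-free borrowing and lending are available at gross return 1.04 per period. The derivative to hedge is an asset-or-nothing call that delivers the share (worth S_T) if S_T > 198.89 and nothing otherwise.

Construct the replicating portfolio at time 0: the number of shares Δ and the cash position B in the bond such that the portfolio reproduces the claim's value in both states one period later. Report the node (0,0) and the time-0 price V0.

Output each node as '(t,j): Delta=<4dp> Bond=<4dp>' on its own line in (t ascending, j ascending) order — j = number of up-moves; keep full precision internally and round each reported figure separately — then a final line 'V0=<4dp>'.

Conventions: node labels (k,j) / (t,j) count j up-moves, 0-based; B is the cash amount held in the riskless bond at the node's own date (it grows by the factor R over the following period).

Arbitrage-free pricing uses the up-move probability p* = (R−d)/(u−d) = 0.3111, discounting each step at R = 1.04.
At maturity the claim pays: V(1,0)=0.0000, V(1,1)=263.2500
Node (0,0) S=195.0000: V=(p*·263.2500+(1−p*)·0.0000)/1.04=78.7500; Δ=(263.2500−0.0000)/(263.2500−175.5000)=3.0000; B=V−Δ·S=-506.2500
Sanity check at the root: Δ(0,0)·S0 + B(0,0) reproduces V0 = 78.7500.

(0,0): Delta=3.0000 Bond=-506.2500
V0=78.7500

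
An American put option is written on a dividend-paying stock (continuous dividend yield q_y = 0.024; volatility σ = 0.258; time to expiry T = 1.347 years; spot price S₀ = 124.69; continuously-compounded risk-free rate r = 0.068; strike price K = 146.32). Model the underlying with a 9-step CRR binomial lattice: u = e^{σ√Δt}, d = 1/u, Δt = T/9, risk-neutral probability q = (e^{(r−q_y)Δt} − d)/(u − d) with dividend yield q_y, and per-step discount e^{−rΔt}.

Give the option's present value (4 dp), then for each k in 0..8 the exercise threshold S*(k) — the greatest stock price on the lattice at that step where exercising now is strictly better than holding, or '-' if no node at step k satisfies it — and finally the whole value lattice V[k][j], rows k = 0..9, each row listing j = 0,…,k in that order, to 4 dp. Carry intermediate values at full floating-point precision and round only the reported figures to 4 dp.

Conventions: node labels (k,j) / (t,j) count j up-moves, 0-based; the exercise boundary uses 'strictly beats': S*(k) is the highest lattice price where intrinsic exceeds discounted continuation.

price = 25.1193
boundary = - - 102.1260 112.8454 102.1260 112.8454 102.1260 112.8454 124.6900
tree:
25.1193
33.7919 17.2291
44.1940 24.4022 10.6319
53.8952 33.4746 16.1107 5.5420
62.6749 44.1940 23.6583 9.1284 2.1817
70.6205 53.8952 33.4746 14.6316 3.9848 0.4801
77.8114 62.6749 44.1940 22.6484 7.1652 0.9861 0.0000
84.3192 70.6205 53.8952 33.4746 12.6238 2.0252 0.0000 0.0000
90.2088 77.8114 62.6749 44.1940 21.6300 4.1593 0.0000 0.0000 0.0000
95.5389 84.3192 70.6205 53.8952 33.4746 8.5422 0.0000 0.0000 0.0000 0.0000

Δt=0.14967  u=1.10496  d=0.90501  q=0.50811  discount=0.98987
step 9 (expiry): payoffs max(K−S,0) = 95.5389 84.3192 70.6205 53.8952 33.4746 8.5422 0.0000 0.0000 0.0000 0.0000
step 8: (k=8,j=0): S=56.1112, K−S=90.2088, hold=88.9284 ⇒ V=90.2088 exercise | (k=8,j=1): S=68.5086, K−S=77.8114, hold=76.5754 ⇒ V=77.8114 exercise | (k=8,j=2): S=83.6451, K−S=62.6749, hold=61.4932 ⇒ V=62.6749 exercise | (k=8,j=3): S=102.1260, K−S=44.1940, hold=43.0786 ⇒ V=44.1940 exercise | (k=8,j=4): S=124.6900, K−S=21.6300, hold=20.5955 ⇒ V=21.6300 exercise | (k=8,j=5): S=152.2394, K−S=0.0000, hold=4.1593 ⇒ V=4.1593 continue | (k=8,j=6): S=185.8757, K−S=0.0000, hold=0.0000 ⇒ V=0.0000 continue | (k=8,j=7): S=226.9437, K−S=0.0000, hold=0.0000 ⇒ V=0.0000 continue | (k=8,j=8): S=277.0854, K−S=0.0000, hold=0.0000 ⇒ V=0.0000 continue  boundary S*=124.6900
step 7: (k=7,j=0): S=62.0008, K−S=84.3192, hold=83.0599 ⇒ V=84.3192 exercise | (k=7,j=1): S=75.6995, K−S=70.6205, hold=69.4104 ⇒ V=70.6205 exercise | (k=7,j=2): S=92.4248, K−S=53.8952, hold=52.7450 ⇒ V=53.8952 exercise | (k=7,j=3): S=112.8454, K−S=33.4746, hold=32.3976 ⇒ V=33.4746 exercise | (k=7,j=4): S=137.7778, K−S=8.5422, hold=12.6238 ⇒ V=12.6238 continue | (k=7,j=5): S=168.2189, K−S=0.0000, hold=2.0252 ⇒ V=2.0252 continue | (k=7,j=6): S=205.3858, K−S=0.0000, hold=0.0000 ⇒ V=0.0000 continue | (k=7,j=7): S=250.7644, K−S=0.0000, hold=0.0000 ⇒ V=0.0000 continue  boundary S*=112.8454
step 6: (k=6,j=0): S=68.5086, K−S=77.8114, hold=76.5754 ⇒ V=77.8114 exercise | (k=6,j=1): S=83.6451, K−S=62.6749, hold=61.4932 ⇒ V=62.6749 exercise | (k=6,j=2): S=102.1260, K−S=44.1940, hold=43.0786 ⇒ V=44.1940 exercise | (k=6,j=3): S=124.6900, K−S=21.6300, hold=22.6484 ⇒ V=22.6484 continue | (k=6,j=4): S=152.2394, K−S=0.0000, hold=7.1652 ⇒ V=7.1652 continue | (k=6,j=5): S=185.8757, K−S=0.0000, hold=0.9861 ⇒ V=0.9861 continue | (k=6,j=6): S=226.9437, K−S=0.0000, hold=0.0000 ⇒ V=0.0000 continue  boundary S*=102.1260
step 5: (k=5,j=0): S=75.6995, K−S=70.6205, hold=69.4104 ⇒ V=70.6205 exercise | (k=5,j=1): S=92.4248, K−S=53.8952, hold=52.7450 ⇒ V=53.8952 exercise | (k=5,j=2): S=112.8454, K−S=33.4746, hold=32.9098 ⇒ V=33.4746 exercise | (k=5,j=3): S=137.7778, K−S=8.5422, hold=14.6316 ⇒ V=14.6316 continue | (k=5,j=4): S=168.2189, K−S=0.0000, hold=3.9848 ⇒ V=3.9848 continue | (k=5,j=5): S=205.3858, K−S=0.0000, hold=0.4801 ⇒ V=0.4801 continue  boundary S*=112.8454
step 4: (k=4,j=0): S=83.6451, K−S=62.6749, hold=61.4932 ⇒ V=62.6749 exercise | (k=4,j=1): S=102.1260, K−S=44.1940, hold=43.0786 ⇒ V=44.1940 exercise | (k=4,j=2): S=124.6900, K−S=21.6300, hold=23.6583 ⇒ V=23.6583 continue | (k=4,j=3): S=152.2394, K−S=0.0000, hold=9.1284 ⇒ V=9.1284 continue | (k=4,j=4): S=185.8757, K−S=0.0000, hold=2.1817 ⇒ V=2.1817 continue  boundary S*=102.1260
step 3: (k=3,j=0): S=92.4248, K−S=53.8952, hold=52.7450 ⇒ V=53.8952 exercise | (k=3,j=1): S=112.8454, K−S=33.4746, hold=33.4178 ⇒ V=33.4746 exercise | (k=3,j=2): S=137.7778, K−S=8.5422, hold=16.1107 ⇒ V=16.1107 continue | (k=3,j=3): S=168.2189, K−S=0.0000, hold=5.5420 ⇒ V=5.5420 continue  boundary S*=112.8454
step 2: (k=2,j=0): S=102.1260, K−S=44.1940, hold=43.0786 ⇒ V=44.1940 exercise | (k=2,j=1): S=124.6900, K−S=21.6300, hold=24.4022 ⇒ V=24.4022 continue | (k=2,j=2): S=152.2394, K−S=0.0000, hold=10.6319 ⇒ V=10.6319 continue  boundary S*=102.1260
step 1: (k=1,j=0): S=112.8454, K−S=33.4746, hold=33.7919 ⇒ V=33.7919 continue | (k=1,j=1): S=137.7778, K−S=8.5422, hold=17.2291 ⇒ V=17.2291 continue  boundary S*=-
step 0: (k=0,j=0): S=124.6900, K−S=21.6300, hold=25.1193 ⇒ V=25.1193 continue  boundary S*=-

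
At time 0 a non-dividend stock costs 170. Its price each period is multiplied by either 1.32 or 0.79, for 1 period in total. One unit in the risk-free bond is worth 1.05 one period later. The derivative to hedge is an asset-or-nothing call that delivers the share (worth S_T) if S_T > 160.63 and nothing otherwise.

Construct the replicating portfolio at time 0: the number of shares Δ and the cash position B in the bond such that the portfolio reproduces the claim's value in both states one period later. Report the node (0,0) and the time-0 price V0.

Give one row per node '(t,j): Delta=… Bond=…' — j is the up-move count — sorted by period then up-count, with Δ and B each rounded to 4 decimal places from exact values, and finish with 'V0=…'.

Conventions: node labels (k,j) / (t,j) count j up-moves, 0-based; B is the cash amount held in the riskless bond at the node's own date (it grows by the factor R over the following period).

(0,0): Delta=2.4906 Bond=-318.5553
V0=104.8410

Under the risk-neutral measure, an up-move has probability p* = (R−d)/(u−d) = 0.4906 and values discount at R = 1.05.
Expiry values: V(1,0)=0.0000, V(1,1)=224.4000
  t=0,j=0: stock 170.0000 → up 224.4000 (V=224.4000), down 134.3000 (V=0.0000). Price 104.8410; hedge Δ=2.4906, bond B=-318.5553.
As a check, the time-0 holding Δ(0,0)·S0 + B(0,0) comes to 104.8410 — exactly V0.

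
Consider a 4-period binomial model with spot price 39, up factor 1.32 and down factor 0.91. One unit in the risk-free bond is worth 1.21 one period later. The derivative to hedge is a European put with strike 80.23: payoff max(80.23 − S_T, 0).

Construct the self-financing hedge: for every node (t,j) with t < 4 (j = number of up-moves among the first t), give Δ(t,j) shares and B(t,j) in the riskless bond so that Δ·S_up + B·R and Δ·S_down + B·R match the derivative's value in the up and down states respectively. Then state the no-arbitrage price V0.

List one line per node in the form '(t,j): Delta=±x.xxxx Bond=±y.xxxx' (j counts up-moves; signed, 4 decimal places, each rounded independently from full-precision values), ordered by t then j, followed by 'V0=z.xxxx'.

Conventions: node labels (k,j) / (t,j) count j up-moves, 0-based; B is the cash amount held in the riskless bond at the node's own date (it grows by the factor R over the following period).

(0,0): Delta=-0.4702 Bond=22.1426
(1,0): Delta=-0.9649 Bond=44.3514
(1,1): Delta=-0.3451 Bond=20.3543
(2,0): Delta=-1.0000 Bond=54.7982
(2,1): Delta=-0.9561 Bond=53.2498
(2,2): Delta=-0.1907 Bond=14.1342
(3,0): Delta=-1.0000 Bond=66.3058
(3,1): Delta=-1.0000 Bond=66.3058
(3,2): Delta=-0.9449 Bond=63.7453
(3,3): Delta=0.0000 Bond=0.0000
V0=3.8062

Since d<R<u, set p* = (R−d)/(u−d) = 0.7317; price each node as the discounted p*-expectation of its children.
Payoffs at expiry: V(4,0)=53.4858, V(4,1)=41.4362, V(4,2)=23.9576, V(4,3)=0.0000, V(4,4)=0.0000
Node (3,0) S=29.3893: V=(p*·41.4362+(1−p*)·53.4858)/1.21=36.9165; Δ=(41.4362−53.4858)/(38.7938−26.7442)=-1.0000; B=V−Δ·S=66.3058
Node (3,1) S=42.6306: V=(p*·23.9576+(1−p*)·41.4362)/1.21=23.6752; Δ=(23.9576−41.4362)/(56.2724−38.7938)=-1.0000; B=V−Δ·S=66.3058
Node (3,2) S=61.8378: V=(p*·0.0000+(1−p*)·23.9576)/1.21=5.3121; Δ=(0.0000−23.9576)/(81.6259−56.2724)=-0.9449; B=V−Δ·S=63.7453
Node (3,3) S=89.6988: V=(p*·0.0000+(1−p*)·0.0000)/1.21=0.0000; Δ=(0.0000−0.0000)/(118.4024−81.6259)=0.0000; B=V−Δ·S=0.0000
Node (2,0) S=32.2959: V=(p*·23.6752+(1−p*)·36.9165)/1.21=22.5023; Δ=(23.6752−36.9165)/(42.6306−29.3893)=-1.0000; B=V−Δ·S=54.7982
Node (2,1) S=46.8468: V=(p*·5.3121+(1−p*)·23.6752)/1.21=8.4618; Δ=(5.3121−23.6752)/(61.8378−42.6306)=-0.9561; B=V−Δ·S=53.2498
Node (2,2) S=67.9536: V=(p*·0.0000+(1−p*)·5.3121)/1.21=1.1779; Δ=(0.0000−5.3121)/(89.6988−61.8378)=-0.1907; B=V−Δ·S=14.1342
Node (1,0) S=35.4900: V=(p*·8.4618+(1−p*)·22.5023)/1.21=10.1064; Δ=(8.4618−22.5023)/(46.8468−32.2959)=-0.9649; B=V−Δ·S=44.3514
Node (1,1) S=51.4800: V=(p*·1.1779+(1−p*)·8.4618)/1.21=2.5885; Δ=(1.1779−8.4618)/(67.9536−46.8468)=-0.3451; B=V−Δ·S=20.3543
Node (0,0) S=39.0000: V=(p*·2.5885+(1−p*)·10.1064)/1.21=3.8062; Δ=(2.5885−10.1064)/(51.4800−35.4900)=-0.4702; B=V−Δ·S=22.1426
Verification: the root portfolio costs Δ(0,0)·S0 + B(0,0) = 3.8062, matching V0.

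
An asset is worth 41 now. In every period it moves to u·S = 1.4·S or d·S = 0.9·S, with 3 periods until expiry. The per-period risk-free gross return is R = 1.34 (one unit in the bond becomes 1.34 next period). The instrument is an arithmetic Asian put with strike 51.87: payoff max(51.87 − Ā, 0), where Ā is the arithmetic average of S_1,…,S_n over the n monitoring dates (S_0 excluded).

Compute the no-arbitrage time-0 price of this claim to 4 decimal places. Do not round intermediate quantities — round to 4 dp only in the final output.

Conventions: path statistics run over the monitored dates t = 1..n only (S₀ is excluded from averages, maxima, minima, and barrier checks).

Set p* = 0.8800 (from d < R < u); the path-dependent value is the discounted p*-expectation over all price paths.
Enumerate all 2^3 = 8 price paths (U = up ×1.4, D = down ×0.9); each path with k up-moves has probability p*^k·(1−p*)^(3−k).
DDD: Ā=33.3330, payoff=18.5370, prob=0.001728
UDD: Ā=51.8513, payoff=0.0187, prob=0.012672
DUD: Ā=45.0180, payoff=6.8520, prob=0.012672
UUD: Ā=70.0280, payoff=0.0000, prob=0.092928
DDU: Ā=38.8680, payoff=13.0020, prob=0.012672
UDU: Ā=60.4613, payoff=0.0000, prob=0.092928
DUU: Ā=53.6280, payoff=0.0000, prob=0.092928
UUU: Ā=83.4213, payoff=0.0000, prob=0.681472
Price = Σ prob·payoff / R^3 = 0.283858 / 2.406104 = 0.1180

price = 0.1180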